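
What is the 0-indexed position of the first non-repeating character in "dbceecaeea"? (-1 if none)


Input: dbceecaeea
Character frequencies:
  'a': 2
  'b': 1
  'c': 2
  'd': 1
  'e': 4
Scanning left to right for freq == 1:
  Position 0 ('d'): unique! => answer = 0

0


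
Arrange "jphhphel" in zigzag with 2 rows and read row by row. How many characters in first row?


Zigzag "jphhphel" into 2 rows:
Placing characters:
  'j' => row 0
  'p' => row 1
  'h' => row 0
  'h' => row 1
  'p' => row 0
  'h' => row 1
  'e' => row 0
  'l' => row 1
Rows:
  Row 0: "jhpe"
  Row 1: "phhl"
First row length: 4

4


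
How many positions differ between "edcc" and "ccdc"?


Comparing "edcc" and "ccdc" position by position:
  Position 0: 'e' vs 'c' => DIFFER
  Position 1: 'd' vs 'c' => DIFFER
  Position 2: 'c' vs 'd' => DIFFER
  Position 3: 'c' vs 'c' => same
Positions that differ: 3

3


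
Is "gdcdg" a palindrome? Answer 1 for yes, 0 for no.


Input: gdcdg
Reversed: gdcdg
  Compare pos 0 ('g') with pos 4 ('g'): match
  Compare pos 1 ('d') with pos 3 ('d'): match
Result: palindrome

1


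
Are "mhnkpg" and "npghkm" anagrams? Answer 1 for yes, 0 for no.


Strings: "mhnkpg", "npghkm"
Sorted first:  ghkmnp
Sorted second: ghkmnp
Sorted forms match => anagrams

1


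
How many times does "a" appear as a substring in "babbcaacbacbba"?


Searching for "a" in "babbcaacbacbba"
Scanning each position:
  Position 0: "b" => no
  Position 1: "a" => MATCH
  Position 2: "b" => no
  Position 3: "b" => no
  Position 4: "c" => no
  Position 5: "a" => MATCH
  Position 6: "a" => MATCH
  Position 7: "c" => no
  Position 8: "b" => no
  Position 9: "a" => MATCH
  Position 10: "c" => no
  Position 11: "b" => no
  Position 12: "b" => no
  Position 13: "a" => MATCH
Total occurrences: 5

5


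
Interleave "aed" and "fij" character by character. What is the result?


Interleaving "aed" and "fij":
  Position 0: 'a' from first, 'f' from second => "af"
  Position 1: 'e' from first, 'i' from second => "ei"
  Position 2: 'd' from first, 'j' from second => "dj"
Result: afeidj

afeidj


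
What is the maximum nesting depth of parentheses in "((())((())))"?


Input: "((())((())))"
Tracking depth:
  Position 0 '(': depth becomes 1
  Position 1 '(': depth becomes 2
  Position 2 '(': depth becomes 3
  Position 3 ')': depth becomes 2
  Position 4 ')': depth becomes 1
  Position 5 '(': depth becomes 2
  Position 6 '(': depth becomes 3
  Position 7 '(': depth becomes 4
  Position 8 ')': depth becomes 3
  Position 9 ')': depth becomes 2
  Position 10 ')': depth becomes 1
  Position 11 ')': depth becomes 0
Maximum depth reached: 4

4


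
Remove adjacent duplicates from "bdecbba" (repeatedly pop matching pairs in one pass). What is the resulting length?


Input: bdecbba
Stack-based adjacent duplicate removal:
  Read 'b': push. Stack: b
  Read 'd': push. Stack: bd
  Read 'e': push. Stack: bde
  Read 'c': push. Stack: bdec
  Read 'b': push. Stack: bdecb
  Read 'b': matches stack top 'b' => pop. Stack: bdec
  Read 'a': push. Stack: bdeca
Final stack: "bdeca" (length 5)

5


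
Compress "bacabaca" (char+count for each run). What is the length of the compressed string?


Input: bacabaca
Runs:
  'b' x 1 => "b1"
  'a' x 1 => "a1"
  'c' x 1 => "c1"
  'a' x 1 => "a1"
  'b' x 1 => "b1"
  'a' x 1 => "a1"
  'c' x 1 => "c1"
  'a' x 1 => "a1"
Compressed: "b1a1c1a1b1a1c1a1"
Compressed length: 16

16


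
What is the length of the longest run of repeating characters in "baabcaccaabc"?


Input: "baabcaccaabc"
Scanning for longest run:
  Position 1 ('a'): new char, reset run to 1
  Position 2 ('a'): continues run of 'a', length=2
  Position 3 ('b'): new char, reset run to 1
  Position 4 ('c'): new char, reset run to 1
  Position 5 ('a'): new char, reset run to 1
  Position 6 ('c'): new char, reset run to 1
  Position 7 ('c'): continues run of 'c', length=2
  Position 8 ('a'): new char, reset run to 1
  Position 9 ('a'): continues run of 'a', length=2
  Position 10 ('b'): new char, reset run to 1
  Position 11 ('c'): new char, reset run to 1
Longest run: 'a' with length 2

2


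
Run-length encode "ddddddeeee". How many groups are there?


Input: ddddddeeee
Scanning for consecutive runs:
  Group 1: 'd' x 6 (positions 0-5)
  Group 2: 'e' x 4 (positions 6-9)
Total groups: 2

2


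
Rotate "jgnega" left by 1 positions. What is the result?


Input: "jgnega", rotate left by 1
First 1 characters: "j"
Remaining characters: "gnega"
Concatenate remaining + first: "gnega" + "j" = "gnegaj"

gnegaj


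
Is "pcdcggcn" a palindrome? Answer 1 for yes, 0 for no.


Input: pcdcggcn
Reversed: ncggcdcp
  Compare pos 0 ('p') with pos 7 ('n'): MISMATCH
  Compare pos 1 ('c') with pos 6 ('c'): match
  Compare pos 2 ('d') with pos 5 ('g'): MISMATCH
  Compare pos 3 ('c') with pos 4 ('g'): MISMATCH
Result: not a palindrome

0


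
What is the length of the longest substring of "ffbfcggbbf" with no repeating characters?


Input: "ffbfcggbbf"
Sliding window (track last position of each char):
  Position 0 ('f'): window [0,0] length 1 -- new best
  Position 1 ('f'): repeat (last at 0), move window start to 1
  Position 1 ('f'): window [1,1] length 1
  Position 2 ('b'): window [1,2] length 2 -- new best
  Position 3 ('f'): repeat (last at 1), move window start to 2
  Position 3 ('f'): window [2,3] length 2
  Position 4 ('c'): window [2,4] length 3 -- new best
  Position 5 ('g'): window [2,5] length 4 -- new best
  Position 6 ('g'): repeat (last at 5), move window start to 6
  Position 6 ('g'): window [6,6] length 1
  Position 7 ('b'): window [6,7] length 2
  Position 8 ('b'): repeat (last at 7), move window start to 8
  Position 8 ('b'): window [8,8] length 1
  Position 9 ('f'): window [8,9] length 2
Longest substring with no repeats: "bfcg" with length 4

4


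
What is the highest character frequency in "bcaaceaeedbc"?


Input: bcaaceaeedbc
Character counts:
  'a': 3
  'b': 2
  'c': 3
  'd': 1
  'e': 3
Maximum frequency: 3

3


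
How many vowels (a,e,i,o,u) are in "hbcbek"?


Input: hbcbek
Checking each character:
  'h' at position 0: consonant
  'b' at position 1: consonant
  'c' at position 2: consonant
  'b' at position 3: consonant
  'e' at position 4: vowel (running total: 1)
  'k' at position 5: consonant
Total vowels: 1

1


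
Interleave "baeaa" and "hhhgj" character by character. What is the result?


Interleaving "baeaa" and "hhhgj":
  Position 0: 'b' from first, 'h' from second => "bh"
  Position 1: 'a' from first, 'h' from second => "ah"
  Position 2: 'e' from first, 'h' from second => "eh"
  Position 3: 'a' from first, 'g' from second => "ag"
  Position 4: 'a' from first, 'j' from second => "aj"
Result: bhahehagaj

bhahehagaj


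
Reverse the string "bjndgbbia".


Input: bjndgbbia
Reading characters right to left:
  Position 8: 'a'
  Position 7: 'i'
  Position 6: 'b'
  Position 5: 'b'
  Position 4: 'g'
  Position 3: 'd'
  Position 2: 'n'
  Position 1: 'j'
  Position 0: 'b'
Reversed: aibbgdnjb

aibbgdnjb


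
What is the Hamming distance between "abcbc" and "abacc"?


Comparing "abcbc" and "abacc" position by position:
  Position 0: 'a' vs 'a' => same
  Position 1: 'b' vs 'b' => same
  Position 2: 'c' vs 'a' => differ
  Position 3: 'b' vs 'c' => differ
  Position 4: 'c' vs 'c' => same
Total differences (Hamming distance): 2

2


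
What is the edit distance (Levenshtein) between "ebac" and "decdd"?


Computing edit distance: "ebac" -> "decdd"
DP table:
           d    e    c    d    d
      0    1    2    3    4    5
  e   1    1    1    2    3    4
  b   2    2    2    2    3    4
  a   3    3    3    3    3    4
  c   4    4    4    3    4    4
Edit distance = dp[4][5] = 4

4


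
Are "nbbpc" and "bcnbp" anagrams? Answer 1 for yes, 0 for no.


Strings: "nbbpc", "bcnbp"
Sorted first:  bbcnp
Sorted second: bbcnp
Sorted forms match => anagrams

1


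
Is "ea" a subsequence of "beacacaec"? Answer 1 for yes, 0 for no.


Check if "ea" is a subsequence of "beacacaec"
Greedy scan:
  Position 0 ('b'): no match needed
  Position 1 ('e'): matches sub[0] = 'e'
  Position 2 ('a'): matches sub[1] = 'a'
  Position 3 ('c'): no match needed
  Position 4 ('a'): no match needed
  Position 5 ('c'): no match needed
  Position 6 ('a'): no match needed
  Position 7 ('e'): no match needed
  Position 8 ('c'): no match needed
All 2 characters matched => is a subsequence

1


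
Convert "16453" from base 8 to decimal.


Input: "16453" in base 8
Positional expansion:
  Digit '1' (value 1) x 8^4 = 4096
  Digit '6' (value 6) x 8^3 = 3072
  Digit '4' (value 4) x 8^2 = 256
  Digit '5' (value 5) x 8^1 = 40
  Digit '3' (value 3) x 8^0 = 3
Sum = 7467

7467


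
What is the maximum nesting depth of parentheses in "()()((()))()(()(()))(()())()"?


Input: "()()((()))()(()(()))(()())()"
Tracking depth:
  Position 0 '(': depth becomes 1
  Position 1 ')': depth becomes 0
  Position 2 '(': depth becomes 1
  Position 3 ')': depth becomes 0
  Position 4 '(': depth becomes 1
  Position 5 '(': depth becomes 2
  Position 6 '(': depth becomes 3
  Position 7 ')': depth becomes 2
  Position 8 ')': depth becomes 1
  Position 9 ')': depth becomes 0
  Position 10 '(': depth becomes 1
  Position 11 ')': depth becomes 0
  Position 12 '(': depth becomes 1
  Position 13 '(': depth becomes 2
  Position 14 ')': depth becomes 1
  Position 15 '(': depth becomes 2
  Position 16 '(': depth becomes 3
  Position 17 ')': depth becomes 2
  Position 18 ')': depth becomes 1
  Position 19 ')': depth becomes 0
  Position 20 '(': depth becomes 1
  Position 21 '(': depth becomes 2
  Position 22 ')': depth becomes 1
  Position 23 '(': depth becomes 2
  Position 24 ')': depth becomes 1
  Position 25 ')': depth becomes 0
  Position 26 '(': depth becomes 1
  Position 27 ')': depth becomes 0
Maximum depth reached: 3

3


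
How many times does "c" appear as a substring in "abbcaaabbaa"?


Searching for "c" in "abbcaaabbaa"
Scanning each position:
  Position 0: "a" => no
  Position 1: "b" => no
  Position 2: "b" => no
  Position 3: "c" => MATCH
  Position 4: "a" => no
  Position 5: "a" => no
  Position 6: "a" => no
  Position 7: "b" => no
  Position 8: "b" => no
  Position 9: "a" => no
  Position 10: "a" => no
Total occurrences: 1

1


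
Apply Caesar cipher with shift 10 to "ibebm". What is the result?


Caesar cipher: shift "ibebm" by 10
  'i' (pos 8) + 10 = pos 18 = 's'
  'b' (pos 1) + 10 = pos 11 = 'l'
  'e' (pos 4) + 10 = pos 14 = 'o'
  'b' (pos 1) + 10 = pos 11 = 'l'
  'm' (pos 12) + 10 = pos 22 = 'w'
Result: slolw

slolw


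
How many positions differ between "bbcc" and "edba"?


Comparing "bbcc" and "edba" position by position:
  Position 0: 'b' vs 'e' => DIFFER
  Position 1: 'b' vs 'd' => DIFFER
  Position 2: 'c' vs 'b' => DIFFER
  Position 3: 'c' vs 'a' => DIFFER
Positions that differ: 4

4


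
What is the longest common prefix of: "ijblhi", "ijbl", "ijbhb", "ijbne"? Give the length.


Words: ijblhi, ijbl, ijbhb, ijbne
  Position 0: all 'i' => match
  Position 1: all 'j' => match
  Position 2: all 'b' => match
  Position 3: ('l', 'l', 'h', 'n') => mismatch, stop
LCP = "ijb" (length 3)

3


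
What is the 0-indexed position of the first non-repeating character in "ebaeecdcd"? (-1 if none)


Input: ebaeecdcd
Character frequencies:
  'a': 1
  'b': 1
  'c': 2
  'd': 2
  'e': 3
Scanning left to right for freq == 1:
  Position 0 ('e'): freq=3, skip
  Position 1 ('b'): unique! => answer = 1

1


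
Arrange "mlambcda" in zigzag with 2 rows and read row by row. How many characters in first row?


Zigzag "mlambcda" into 2 rows:
Placing characters:
  'm' => row 0
  'l' => row 1
  'a' => row 0
  'm' => row 1
  'b' => row 0
  'c' => row 1
  'd' => row 0
  'a' => row 1
Rows:
  Row 0: "mabd"
  Row 1: "lmca"
First row length: 4

4


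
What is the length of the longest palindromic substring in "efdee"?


Input: "efdee"
Checking substrings for palindromes:
  [3:5] "ee" (len 2) => palindrome
Longest palindromic substring: "ee" with length 2

2


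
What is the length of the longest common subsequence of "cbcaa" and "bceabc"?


LCS of "cbcaa" and "bceabc"
DP table:
           b    c    e    a    b    c
      0    0    0    0    0    0    0
  c   0    0    1    1    1    1    1
  b   0    1    1    1    1    2    2
  c   0    1    2    2    2    2    3
  a   0    1    2    2    3    3    3
  a   0    1    2    2    3    3    3
LCS length = dp[5][6] = 3

3


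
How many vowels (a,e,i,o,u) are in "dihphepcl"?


Input: dihphepcl
Checking each character:
  'd' at position 0: consonant
  'i' at position 1: vowel (running total: 1)
  'h' at position 2: consonant
  'p' at position 3: consonant
  'h' at position 4: consonant
  'e' at position 5: vowel (running total: 2)
  'p' at position 6: consonant
  'c' at position 7: consonant
  'l' at position 8: consonant
Total vowels: 2

2


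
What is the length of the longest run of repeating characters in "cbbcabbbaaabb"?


Input: "cbbcabbbaaabb"
Scanning for longest run:
  Position 1 ('b'): new char, reset run to 1
  Position 2 ('b'): continues run of 'b', length=2
  Position 3 ('c'): new char, reset run to 1
  Position 4 ('a'): new char, reset run to 1
  Position 5 ('b'): new char, reset run to 1
  Position 6 ('b'): continues run of 'b', length=2
  Position 7 ('b'): continues run of 'b', length=3
  Position 8 ('a'): new char, reset run to 1
  Position 9 ('a'): continues run of 'a', length=2
  Position 10 ('a'): continues run of 'a', length=3
  Position 11 ('b'): new char, reset run to 1
  Position 12 ('b'): continues run of 'b', length=2
Longest run: 'b' with length 3

3


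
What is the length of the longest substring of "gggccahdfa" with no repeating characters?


Input: "gggccahdfa"
Sliding window (track last position of each char):
  Position 0 ('g'): window [0,0] length 1 -- new best
  Position 1 ('g'): repeat (last at 0), move window start to 1
  Position 1 ('g'): window [1,1] length 1
  Position 2 ('g'): repeat (last at 1), move window start to 2
  Position 2 ('g'): window [2,2] length 1
  Position 3 ('c'): window [2,3] length 2 -- new best
  Position 4 ('c'): repeat (last at 3), move window start to 4
  Position 4 ('c'): window [4,4] length 1
  Position 5 ('a'): window [4,5] length 2
  Position 6 ('h'): window [4,6] length 3 -- new best
  Position 7 ('d'): window [4,7] length 4 -- new best
  Position 8 ('f'): window [4,8] length 5 -- new best
  Position 9 ('a'): repeat (last at 5), move window start to 6
  Position 9 ('a'): window [6,9] length 4
Longest substring with no repeats: "cahdf" with length 5

5


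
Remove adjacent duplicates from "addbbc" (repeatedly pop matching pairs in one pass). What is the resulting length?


Input: addbbc
Stack-based adjacent duplicate removal:
  Read 'a': push. Stack: a
  Read 'd': push. Stack: ad
  Read 'd': matches stack top 'd' => pop. Stack: a
  Read 'b': push. Stack: ab
  Read 'b': matches stack top 'b' => pop. Stack: a
  Read 'c': push. Stack: ac
Final stack: "ac" (length 2)

2


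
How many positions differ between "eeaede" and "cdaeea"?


Comparing "eeaede" and "cdaeea" position by position:
  Position 0: 'e' vs 'c' => DIFFER
  Position 1: 'e' vs 'd' => DIFFER
  Position 2: 'a' vs 'a' => same
  Position 3: 'e' vs 'e' => same
  Position 4: 'd' vs 'e' => DIFFER
  Position 5: 'e' vs 'a' => DIFFER
Positions that differ: 4

4


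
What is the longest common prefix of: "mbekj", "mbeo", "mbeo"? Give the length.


Words: mbekj, mbeo, mbeo
  Position 0: all 'm' => match
  Position 1: all 'b' => match
  Position 2: all 'e' => match
  Position 3: ('k', 'o', 'o') => mismatch, stop
LCP = "mbe" (length 3)

3


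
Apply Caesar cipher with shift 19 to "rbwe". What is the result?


Caesar cipher: shift "rbwe" by 19
  'r' (pos 17) + 19 = pos 10 = 'k'
  'b' (pos 1) + 19 = pos 20 = 'u'
  'w' (pos 22) + 19 = pos 15 = 'p'
  'e' (pos 4) + 19 = pos 23 = 'x'
Result: kupx

kupx


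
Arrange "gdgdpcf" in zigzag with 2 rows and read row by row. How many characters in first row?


Zigzag "gdgdpcf" into 2 rows:
Placing characters:
  'g' => row 0
  'd' => row 1
  'g' => row 0
  'd' => row 1
  'p' => row 0
  'c' => row 1
  'f' => row 0
Rows:
  Row 0: "ggpf"
  Row 1: "ddc"
First row length: 4

4


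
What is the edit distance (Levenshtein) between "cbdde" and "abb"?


Computing edit distance: "cbdde" -> "abb"
DP table:
           a    b    b
      0    1    2    3
  c   1    1    2    3
  b   2    2    1    2
  d   3    3    2    2
  d   4    4    3    3
  e   5    5    4    4
Edit distance = dp[5][3] = 4

4


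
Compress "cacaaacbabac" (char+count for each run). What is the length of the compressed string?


Input: cacaaacbabac
Runs:
  'c' x 1 => "c1"
  'a' x 1 => "a1"
  'c' x 1 => "c1"
  'a' x 3 => "a3"
  'c' x 1 => "c1"
  'b' x 1 => "b1"
  'a' x 1 => "a1"
  'b' x 1 => "b1"
  'a' x 1 => "a1"
  'c' x 1 => "c1"
Compressed: "c1a1c1a3c1b1a1b1a1c1"
Compressed length: 20

20


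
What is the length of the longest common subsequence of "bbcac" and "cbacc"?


LCS of "bbcac" and "cbacc"
DP table:
           c    b    a    c    c
      0    0    0    0    0    0
  b   0    0    1    1    1    1
  b   0    0    1    1    1    1
  c   0    1    1    1    2    2
  a   0    1    1    2    2    2
  c   0    1    1    2    3    3
LCS length = dp[5][5] = 3

3


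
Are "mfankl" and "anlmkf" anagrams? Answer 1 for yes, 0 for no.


Strings: "mfankl", "anlmkf"
Sorted first:  afklmn
Sorted second: afklmn
Sorted forms match => anagrams

1


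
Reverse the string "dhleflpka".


Input: dhleflpka
Reading characters right to left:
  Position 8: 'a'
  Position 7: 'k'
  Position 6: 'p'
  Position 5: 'l'
  Position 4: 'f'
  Position 3: 'e'
  Position 2: 'l'
  Position 1: 'h'
  Position 0: 'd'
Reversed: akplfelhd

akplfelhd


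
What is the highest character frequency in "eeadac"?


Input: eeadac
Character counts:
  'a': 2
  'c': 1
  'd': 1
  'e': 2
Maximum frequency: 2

2


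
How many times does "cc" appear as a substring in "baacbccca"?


Searching for "cc" in "baacbccca"
Scanning each position:
  Position 0: "ba" => no
  Position 1: "aa" => no
  Position 2: "ac" => no
  Position 3: "cb" => no
  Position 4: "bc" => no
  Position 5: "cc" => MATCH
  Position 6: "cc" => MATCH
  Position 7: "ca" => no
Total occurrences: 2

2


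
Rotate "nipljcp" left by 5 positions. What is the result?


Input: "nipljcp", rotate left by 5
First 5 characters: "niplj"
Remaining characters: "cp"
Concatenate remaining + first: "cp" + "niplj" = "cpniplj"

cpniplj


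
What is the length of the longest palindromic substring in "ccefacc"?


Input: "ccefacc"
Checking substrings for palindromes:
  [0:2] "cc" (len 2) => palindrome
  [5:7] "cc" (len 2) => palindrome
Longest palindromic substring: "cc" with length 2

2


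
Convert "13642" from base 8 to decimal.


Input: "13642" in base 8
Positional expansion:
  Digit '1' (value 1) x 8^4 = 4096
  Digit '3' (value 3) x 8^3 = 1536
  Digit '6' (value 6) x 8^2 = 384
  Digit '4' (value 4) x 8^1 = 32
  Digit '2' (value 2) x 8^0 = 2
Sum = 6050

6050


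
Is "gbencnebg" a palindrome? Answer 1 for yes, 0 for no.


Input: gbencnebg
Reversed: gbencnebg
  Compare pos 0 ('g') with pos 8 ('g'): match
  Compare pos 1 ('b') with pos 7 ('b'): match
  Compare pos 2 ('e') with pos 6 ('e'): match
  Compare pos 3 ('n') with pos 5 ('n'): match
Result: palindrome

1


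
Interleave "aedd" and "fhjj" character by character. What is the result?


Interleaving "aedd" and "fhjj":
  Position 0: 'a' from first, 'f' from second => "af"
  Position 1: 'e' from first, 'h' from second => "eh"
  Position 2: 'd' from first, 'j' from second => "dj"
  Position 3: 'd' from first, 'j' from second => "dj"
Result: afehdjdj

afehdjdj


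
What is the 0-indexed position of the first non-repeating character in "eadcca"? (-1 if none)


Input: eadcca
Character frequencies:
  'a': 2
  'c': 2
  'd': 1
  'e': 1
Scanning left to right for freq == 1:
  Position 0 ('e'): unique! => answer = 0

0


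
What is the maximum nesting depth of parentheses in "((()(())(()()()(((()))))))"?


Input: "((()(())(()()()(((()))))))"
Tracking depth:
  Position 0 '(': depth becomes 1
  Position 1 '(': depth becomes 2
  Position 2 '(': depth becomes 3
  Position 3 ')': depth becomes 2
  Position 4 '(': depth becomes 3
  Position 5 '(': depth becomes 4
  Position 6 ')': depth becomes 3
  Position 7 ')': depth becomes 2
  Position 8 '(': depth becomes 3
  Position 9 '(': depth becomes 4
  Position 10 ')': depth becomes 3
  Position 11 '(': depth becomes 4
  Position 12 ')': depth becomes 3
  Position 13 '(': depth becomes 4
  Position 14 ')': depth becomes 3
  Position 15 '(': depth becomes 4
  Position 16 '(': depth becomes 5
  Position 17 '(': depth becomes 6
  Position 18 '(': depth becomes 7
  Position 19 ')': depth becomes 6
  Position 20 ')': depth becomes 5
  Position 21 ')': depth becomes 4
  Position 22 ')': depth becomes 3
  Position 23 ')': depth becomes 2
  Position 24 ')': depth becomes 1
  Position 25 ')': depth becomes 0
Maximum depth reached: 7

7


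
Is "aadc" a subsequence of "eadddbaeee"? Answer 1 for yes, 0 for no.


Check if "aadc" is a subsequence of "eadddbaeee"
Greedy scan:
  Position 0 ('e'): no match needed
  Position 1 ('a'): matches sub[0] = 'a'
  Position 2 ('d'): no match needed
  Position 3 ('d'): no match needed
  Position 4 ('d'): no match needed
  Position 5 ('b'): no match needed
  Position 6 ('a'): matches sub[1] = 'a'
  Position 7 ('e'): no match needed
  Position 8 ('e'): no match needed
  Position 9 ('e'): no match needed
Only matched 2/4 characters => not a subsequence

0


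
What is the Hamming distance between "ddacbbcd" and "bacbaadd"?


Comparing "ddacbbcd" and "bacbaadd" position by position:
  Position 0: 'd' vs 'b' => differ
  Position 1: 'd' vs 'a' => differ
  Position 2: 'a' vs 'c' => differ
  Position 3: 'c' vs 'b' => differ
  Position 4: 'b' vs 'a' => differ
  Position 5: 'b' vs 'a' => differ
  Position 6: 'c' vs 'd' => differ
  Position 7: 'd' vs 'd' => same
Total differences (Hamming distance): 7

7


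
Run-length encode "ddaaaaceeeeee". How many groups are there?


Input: ddaaaaceeeeee
Scanning for consecutive runs:
  Group 1: 'd' x 2 (positions 0-1)
  Group 2: 'a' x 4 (positions 2-5)
  Group 3: 'c' x 1 (positions 6-6)
  Group 4: 'e' x 6 (positions 7-12)
Total groups: 4

4


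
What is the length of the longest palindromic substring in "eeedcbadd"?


Input: "eeedcbadd"
Checking substrings for palindromes:
  [0:3] "eee" (len 3) => palindrome
  [0:2] "ee" (len 2) => palindrome
  [1:3] "ee" (len 2) => palindrome
  [7:9] "dd" (len 2) => palindrome
Longest palindromic substring: "eee" with length 3

3


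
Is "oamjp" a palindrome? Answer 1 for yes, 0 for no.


Input: oamjp
Reversed: pjmao
  Compare pos 0 ('o') with pos 4 ('p'): MISMATCH
  Compare pos 1 ('a') with pos 3 ('j'): MISMATCH
Result: not a palindrome

0


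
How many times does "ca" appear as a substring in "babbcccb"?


Searching for "ca" in "babbcccb"
Scanning each position:
  Position 0: "ba" => no
  Position 1: "ab" => no
  Position 2: "bb" => no
  Position 3: "bc" => no
  Position 4: "cc" => no
  Position 5: "cc" => no
  Position 6: "cb" => no
Total occurrences: 0

0


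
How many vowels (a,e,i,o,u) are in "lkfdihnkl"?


Input: lkfdihnkl
Checking each character:
  'l' at position 0: consonant
  'k' at position 1: consonant
  'f' at position 2: consonant
  'd' at position 3: consonant
  'i' at position 4: vowel (running total: 1)
  'h' at position 5: consonant
  'n' at position 6: consonant
  'k' at position 7: consonant
  'l' at position 8: consonant
Total vowels: 1

1


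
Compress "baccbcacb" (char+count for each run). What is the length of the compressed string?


Input: baccbcacb
Runs:
  'b' x 1 => "b1"
  'a' x 1 => "a1"
  'c' x 2 => "c2"
  'b' x 1 => "b1"
  'c' x 1 => "c1"
  'a' x 1 => "a1"
  'c' x 1 => "c1"
  'b' x 1 => "b1"
Compressed: "b1a1c2b1c1a1c1b1"
Compressed length: 16

16


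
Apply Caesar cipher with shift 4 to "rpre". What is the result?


Caesar cipher: shift "rpre" by 4
  'r' (pos 17) + 4 = pos 21 = 'v'
  'p' (pos 15) + 4 = pos 19 = 't'
  'r' (pos 17) + 4 = pos 21 = 'v'
  'e' (pos 4) + 4 = pos 8 = 'i'
Result: vtvi

vtvi


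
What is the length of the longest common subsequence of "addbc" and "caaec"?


LCS of "addbc" and "caaec"
DP table:
           c    a    a    e    c
      0    0    0    0    0    0
  a   0    0    1    1    1    1
  d   0    0    1    1    1    1
  d   0    0    1    1    1    1
  b   0    0    1    1    1    1
  c   0    1    1    1    1    2
LCS length = dp[5][5] = 2

2


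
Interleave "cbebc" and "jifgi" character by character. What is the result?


Interleaving "cbebc" and "jifgi":
  Position 0: 'c' from first, 'j' from second => "cj"
  Position 1: 'b' from first, 'i' from second => "bi"
  Position 2: 'e' from first, 'f' from second => "ef"
  Position 3: 'b' from first, 'g' from second => "bg"
  Position 4: 'c' from first, 'i' from second => "ci"
Result: cjbiefbgci

cjbiefbgci


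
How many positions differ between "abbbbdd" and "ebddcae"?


Comparing "abbbbdd" and "ebddcae" position by position:
  Position 0: 'a' vs 'e' => DIFFER
  Position 1: 'b' vs 'b' => same
  Position 2: 'b' vs 'd' => DIFFER
  Position 3: 'b' vs 'd' => DIFFER
  Position 4: 'b' vs 'c' => DIFFER
  Position 5: 'd' vs 'a' => DIFFER
  Position 6: 'd' vs 'e' => DIFFER
Positions that differ: 6

6


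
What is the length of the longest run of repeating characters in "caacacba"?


Input: "caacacba"
Scanning for longest run:
  Position 1 ('a'): new char, reset run to 1
  Position 2 ('a'): continues run of 'a', length=2
  Position 3 ('c'): new char, reset run to 1
  Position 4 ('a'): new char, reset run to 1
  Position 5 ('c'): new char, reset run to 1
  Position 6 ('b'): new char, reset run to 1
  Position 7 ('a'): new char, reset run to 1
Longest run: 'a' with length 2

2


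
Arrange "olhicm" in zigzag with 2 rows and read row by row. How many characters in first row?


Zigzag "olhicm" into 2 rows:
Placing characters:
  'o' => row 0
  'l' => row 1
  'h' => row 0
  'i' => row 1
  'c' => row 0
  'm' => row 1
Rows:
  Row 0: "ohc"
  Row 1: "lim"
First row length: 3

3


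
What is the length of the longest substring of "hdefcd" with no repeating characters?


Input: "hdefcd"
Sliding window (track last position of each char):
  Position 0 ('h'): window [0,0] length 1 -- new best
  Position 1 ('d'): window [0,1] length 2 -- new best
  Position 2 ('e'): window [0,2] length 3 -- new best
  Position 3 ('f'): window [0,3] length 4 -- new best
  Position 4 ('c'): window [0,4] length 5 -- new best
  Position 5 ('d'): repeat (last at 1), move window start to 2
  Position 5 ('d'): window [2,5] length 4
Longest substring with no repeats: "hdefc" with length 5

5


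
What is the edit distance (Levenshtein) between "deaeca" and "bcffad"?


Computing edit distance: "deaeca" -> "bcffad"
DP table:
           b    c    f    f    a    d
      0    1    2    3    4    5    6
  d   1    1    2    3    4    5    5
  e   2    2    2    3    4    5    6
  a   3    3    3    3    4    4    5
  e   4    4    4    4    4    5    5
  c   5    5    4    5    5    5    6
  a   6    6    5    5    6    5    6
Edit distance = dp[6][6] = 6

6


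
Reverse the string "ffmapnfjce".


Input: ffmapnfjce
Reading characters right to left:
  Position 9: 'e'
  Position 8: 'c'
  Position 7: 'j'
  Position 6: 'f'
  Position 5: 'n'
  Position 4: 'p'
  Position 3: 'a'
  Position 2: 'm'
  Position 1: 'f'
  Position 0: 'f'
Reversed: ecjfnpamff

ecjfnpamff


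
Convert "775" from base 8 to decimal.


Input: "775" in base 8
Positional expansion:
  Digit '7' (value 7) x 8^2 = 448
  Digit '7' (value 7) x 8^1 = 56
  Digit '5' (value 5) x 8^0 = 5
Sum = 509

509


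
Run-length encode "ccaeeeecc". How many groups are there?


Input: ccaeeeecc
Scanning for consecutive runs:
  Group 1: 'c' x 2 (positions 0-1)
  Group 2: 'a' x 1 (positions 2-2)
  Group 3: 'e' x 4 (positions 3-6)
  Group 4: 'c' x 2 (positions 7-8)
Total groups: 4

4


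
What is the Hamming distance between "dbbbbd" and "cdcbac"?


Comparing "dbbbbd" and "cdcbac" position by position:
  Position 0: 'd' vs 'c' => differ
  Position 1: 'b' vs 'd' => differ
  Position 2: 'b' vs 'c' => differ
  Position 3: 'b' vs 'b' => same
  Position 4: 'b' vs 'a' => differ
  Position 5: 'd' vs 'c' => differ
Total differences (Hamming distance): 5

5


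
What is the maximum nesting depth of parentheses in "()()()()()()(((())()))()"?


Input: "()()()()()()(((())()))()"
Tracking depth:
  Position 0 '(': depth becomes 1
  Position 1 ')': depth becomes 0
  Position 2 '(': depth becomes 1
  Position 3 ')': depth becomes 0
  Position 4 '(': depth becomes 1
  Position 5 ')': depth becomes 0
  Position 6 '(': depth becomes 1
  Position 7 ')': depth becomes 0
  Position 8 '(': depth becomes 1
  Position 9 ')': depth becomes 0
  Position 10 '(': depth becomes 1
  Position 11 ')': depth becomes 0
  Position 12 '(': depth becomes 1
  Position 13 '(': depth becomes 2
  Position 14 '(': depth becomes 3
  Position 15 '(': depth becomes 4
  Position 16 ')': depth becomes 3
  Position 17 ')': depth becomes 2
  Position 18 '(': depth becomes 3
  Position 19 ')': depth becomes 2
  Position 20 ')': depth becomes 1
  Position 21 ')': depth becomes 0
  Position 22 '(': depth becomes 1
  Position 23 ')': depth becomes 0
Maximum depth reached: 4

4


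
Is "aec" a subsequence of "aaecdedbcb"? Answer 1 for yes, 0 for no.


Check if "aec" is a subsequence of "aaecdedbcb"
Greedy scan:
  Position 0 ('a'): matches sub[0] = 'a'
  Position 1 ('a'): no match needed
  Position 2 ('e'): matches sub[1] = 'e'
  Position 3 ('c'): matches sub[2] = 'c'
  Position 4 ('d'): no match needed
  Position 5 ('e'): no match needed
  Position 6 ('d'): no match needed
  Position 7 ('b'): no match needed
  Position 8 ('c'): no match needed
  Position 9 ('b'): no match needed
All 3 characters matched => is a subsequence

1


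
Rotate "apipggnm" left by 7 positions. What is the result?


Input: "apipggnm", rotate left by 7
First 7 characters: "apipggn"
Remaining characters: "m"
Concatenate remaining + first: "m" + "apipggn" = "mapipggn"

mapipggn


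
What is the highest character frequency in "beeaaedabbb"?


Input: beeaaedabbb
Character counts:
  'a': 3
  'b': 4
  'd': 1
  'e': 3
Maximum frequency: 4

4


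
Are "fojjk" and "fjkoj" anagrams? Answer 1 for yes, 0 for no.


Strings: "fojjk", "fjkoj"
Sorted first:  fjjko
Sorted second: fjjko
Sorted forms match => anagrams

1


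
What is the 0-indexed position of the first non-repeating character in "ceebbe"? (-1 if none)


Input: ceebbe
Character frequencies:
  'b': 2
  'c': 1
  'e': 3
Scanning left to right for freq == 1:
  Position 0 ('c'): unique! => answer = 0

0


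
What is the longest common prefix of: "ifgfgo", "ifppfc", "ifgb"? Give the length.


Words: ifgfgo, ifppfc, ifgb
  Position 0: all 'i' => match
  Position 1: all 'f' => match
  Position 2: ('g', 'p', 'g') => mismatch, stop
LCP = "if" (length 2)

2


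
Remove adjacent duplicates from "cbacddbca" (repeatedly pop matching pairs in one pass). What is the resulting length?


Input: cbacddbca
Stack-based adjacent duplicate removal:
  Read 'c': push. Stack: c
  Read 'b': push. Stack: cb
  Read 'a': push. Stack: cba
  Read 'c': push. Stack: cbac
  Read 'd': push. Stack: cbacd
  Read 'd': matches stack top 'd' => pop. Stack: cbac
  Read 'b': push. Stack: cbacb
  Read 'c': push. Stack: cbacbc
  Read 'a': push. Stack: cbacbca
Final stack: "cbacbca" (length 7)

7


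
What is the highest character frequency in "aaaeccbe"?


Input: aaaeccbe
Character counts:
  'a': 3
  'b': 1
  'c': 2
  'e': 2
Maximum frequency: 3

3


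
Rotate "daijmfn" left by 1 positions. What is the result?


Input: "daijmfn", rotate left by 1
First 1 characters: "d"
Remaining characters: "aijmfn"
Concatenate remaining + first: "aijmfn" + "d" = "aijmfnd"

aijmfnd


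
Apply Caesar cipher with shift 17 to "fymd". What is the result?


Caesar cipher: shift "fymd" by 17
  'f' (pos 5) + 17 = pos 22 = 'w'
  'y' (pos 24) + 17 = pos 15 = 'p'
  'm' (pos 12) + 17 = pos 3 = 'd'
  'd' (pos 3) + 17 = pos 20 = 'u'
Result: wpdu

wpdu


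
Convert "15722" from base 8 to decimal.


Input: "15722" in base 8
Positional expansion:
  Digit '1' (value 1) x 8^4 = 4096
  Digit '5' (value 5) x 8^3 = 2560
  Digit '7' (value 7) x 8^2 = 448
  Digit '2' (value 2) x 8^1 = 16
  Digit '2' (value 2) x 8^0 = 2
Sum = 7122

7122


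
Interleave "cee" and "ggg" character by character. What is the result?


Interleaving "cee" and "ggg":
  Position 0: 'c' from first, 'g' from second => "cg"
  Position 1: 'e' from first, 'g' from second => "eg"
  Position 2: 'e' from first, 'g' from second => "eg"
Result: cgegeg

cgegeg


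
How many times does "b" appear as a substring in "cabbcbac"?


Searching for "b" in "cabbcbac"
Scanning each position:
  Position 0: "c" => no
  Position 1: "a" => no
  Position 2: "b" => MATCH
  Position 3: "b" => MATCH
  Position 4: "c" => no
  Position 5: "b" => MATCH
  Position 6: "a" => no
  Position 7: "c" => no
Total occurrences: 3

3


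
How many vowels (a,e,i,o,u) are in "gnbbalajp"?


Input: gnbbalajp
Checking each character:
  'g' at position 0: consonant
  'n' at position 1: consonant
  'b' at position 2: consonant
  'b' at position 3: consonant
  'a' at position 4: vowel (running total: 1)
  'l' at position 5: consonant
  'a' at position 6: vowel (running total: 2)
  'j' at position 7: consonant
  'p' at position 8: consonant
Total vowels: 2

2


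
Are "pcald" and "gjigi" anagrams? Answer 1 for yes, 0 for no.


Strings: "pcald", "gjigi"
Sorted first:  acdlp
Sorted second: ggiij
Differ at position 0: 'a' vs 'g' => not anagrams

0


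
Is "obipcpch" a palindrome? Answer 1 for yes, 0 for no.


Input: obipcpch
Reversed: hcpcpibo
  Compare pos 0 ('o') with pos 7 ('h'): MISMATCH
  Compare pos 1 ('b') with pos 6 ('c'): MISMATCH
  Compare pos 2 ('i') with pos 5 ('p'): MISMATCH
  Compare pos 3 ('p') with pos 4 ('c'): MISMATCH
Result: not a palindrome

0


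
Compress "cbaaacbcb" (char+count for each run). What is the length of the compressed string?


Input: cbaaacbcb
Runs:
  'c' x 1 => "c1"
  'b' x 1 => "b1"
  'a' x 3 => "a3"
  'c' x 1 => "c1"
  'b' x 1 => "b1"
  'c' x 1 => "c1"
  'b' x 1 => "b1"
Compressed: "c1b1a3c1b1c1b1"
Compressed length: 14

14


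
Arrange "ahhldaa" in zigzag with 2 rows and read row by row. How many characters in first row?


Zigzag "ahhldaa" into 2 rows:
Placing characters:
  'a' => row 0
  'h' => row 1
  'h' => row 0
  'l' => row 1
  'd' => row 0
  'a' => row 1
  'a' => row 0
Rows:
  Row 0: "ahda"
  Row 1: "hla"
First row length: 4

4


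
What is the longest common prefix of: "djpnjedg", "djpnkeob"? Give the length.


Words: djpnjedg, djpnkeob
  Position 0: all 'd' => match
  Position 1: all 'j' => match
  Position 2: all 'p' => match
  Position 3: all 'n' => match
  Position 4: ('j', 'k') => mismatch, stop
LCP = "djpn" (length 4)

4


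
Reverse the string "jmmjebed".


Input: jmmjebed
Reading characters right to left:
  Position 7: 'd'
  Position 6: 'e'
  Position 5: 'b'
  Position 4: 'e'
  Position 3: 'j'
  Position 2: 'm'
  Position 1: 'm'
  Position 0: 'j'
Reversed: debejmmj

debejmmj


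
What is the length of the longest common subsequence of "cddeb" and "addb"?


LCS of "cddeb" and "addb"
DP table:
           a    d    d    b
      0    0    0    0    0
  c   0    0    0    0    0
  d   0    0    1    1    1
  d   0    0    1    2    2
  e   0    0    1    2    2
  b   0    0    1    2    3
LCS length = dp[5][4] = 3

3


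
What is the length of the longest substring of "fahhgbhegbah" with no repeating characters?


Input: "fahhgbhegbah"
Sliding window (track last position of each char):
  Position 0 ('f'): window [0,0] length 1 -- new best
  Position 1 ('a'): window [0,1] length 2 -- new best
  Position 2 ('h'): window [0,2] length 3 -- new best
  Position 3 ('h'): repeat (last at 2), move window start to 3
  Position 3 ('h'): window [3,3] length 1
  Position 4 ('g'): window [3,4] length 2
  Position 5 ('b'): window [3,5] length 3
  Position 6 ('h'): repeat (last at 3), move window start to 4
  Position 6 ('h'): window [4,6] length 3
  Position 7 ('e'): window [4,7] length 4 -- new best
  Position 8 ('g'): repeat (last at 4), move window start to 5
  Position 8 ('g'): window [5,8] length 4
  Position 9 ('b'): repeat (last at 5), move window start to 6
  Position 9 ('b'): window [6,9] length 4
  Position 10 ('a'): window [6,10] length 5 -- new best
  Position 11 ('h'): repeat (last at 6), move window start to 7
  Position 11 ('h'): window [7,11] length 5
Longest substring with no repeats: "hegba" with length 5

5


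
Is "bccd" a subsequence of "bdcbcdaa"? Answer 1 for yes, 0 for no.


Check if "bccd" is a subsequence of "bdcbcdaa"
Greedy scan:
  Position 0 ('b'): matches sub[0] = 'b'
  Position 1 ('d'): no match needed
  Position 2 ('c'): matches sub[1] = 'c'
  Position 3 ('b'): no match needed
  Position 4 ('c'): matches sub[2] = 'c'
  Position 5 ('d'): matches sub[3] = 'd'
  Position 6 ('a'): no match needed
  Position 7 ('a'): no match needed
All 4 characters matched => is a subsequence

1


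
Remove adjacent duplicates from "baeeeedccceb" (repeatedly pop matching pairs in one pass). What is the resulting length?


Input: baeeeedccceb
Stack-based adjacent duplicate removal:
  Read 'b': push. Stack: b
  Read 'a': push. Stack: ba
  Read 'e': push. Stack: bae
  Read 'e': matches stack top 'e' => pop. Stack: ba
  Read 'e': push. Stack: bae
  Read 'e': matches stack top 'e' => pop. Stack: ba
  Read 'd': push. Stack: bad
  Read 'c': push. Stack: badc
  Read 'c': matches stack top 'c' => pop. Stack: bad
  Read 'c': push. Stack: badc
  Read 'e': push. Stack: badce
  Read 'b': push. Stack: badceb
Final stack: "badceb" (length 6)

6


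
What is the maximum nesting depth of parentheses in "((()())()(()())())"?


Input: "((()())()(()())())"
Tracking depth:
  Position 0 '(': depth becomes 1
  Position 1 '(': depth becomes 2
  Position 2 '(': depth becomes 3
  Position 3 ')': depth becomes 2
  Position 4 '(': depth becomes 3
  Position 5 ')': depth becomes 2
  Position 6 ')': depth becomes 1
  Position 7 '(': depth becomes 2
  Position 8 ')': depth becomes 1
  Position 9 '(': depth becomes 2
  Position 10 '(': depth becomes 3
  Position 11 ')': depth becomes 2
  Position 12 '(': depth becomes 3
  Position 13 ')': depth becomes 2
  Position 14 ')': depth becomes 1
  Position 15 '(': depth becomes 2
  Position 16 ')': depth becomes 1
  Position 17 ')': depth becomes 0
Maximum depth reached: 3

3


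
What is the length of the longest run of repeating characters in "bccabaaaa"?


Input: "bccabaaaa"
Scanning for longest run:
  Position 1 ('c'): new char, reset run to 1
  Position 2 ('c'): continues run of 'c', length=2
  Position 3 ('a'): new char, reset run to 1
  Position 4 ('b'): new char, reset run to 1
  Position 5 ('a'): new char, reset run to 1
  Position 6 ('a'): continues run of 'a', length=2
  Position 7 ('a'): continues run of 'a', length=3
  Position 8 ('a'): continues run of 'a', length=4
Longest run: 'a' with length 4

4


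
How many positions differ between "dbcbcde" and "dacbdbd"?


Comparing "dbcbcde" and "dacbdbd" position by position:
  Position 0: 'd' vs 'd' => same
  Position 1: 'b' vs 'a' => DIFFER
  Position 2: 'c' vs 'c' => same
  Position 3: 'b' vs 'b' => same
  Position 4: 'c' vs 'd' => DIFFER
  Position 5: 'd' vs 'b' => DIFFER
  Position 6: 'e' vs 'd' => DIFFER
Positions that differ: 4

4


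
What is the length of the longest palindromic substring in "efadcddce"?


Input: "efadcddce"
Checking substrings for palindromes:
  [4:8] "cddc" (len 4) => palindrome
  [3:6] "dcd" (len 3) => palindrome
  [5:7] "dd" (len 2) => palindrome
Longest palindromic substring: "cddc" with length 4

4
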